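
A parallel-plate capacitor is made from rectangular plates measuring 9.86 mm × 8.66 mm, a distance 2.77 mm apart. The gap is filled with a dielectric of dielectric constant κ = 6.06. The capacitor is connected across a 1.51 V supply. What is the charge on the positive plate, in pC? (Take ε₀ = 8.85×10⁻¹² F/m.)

2.50 pC

A = 9.86 × 8.66 mm² = 8.54×10⁻⁵ m².
C = κε₀A/d = 6.06 × 8.85×10⁻¹² × 8.54×10⁻⁵ / 2.77×10⁻³ = 1.65×10⁻¹² F.
Q = CV = 1.65×10⁻¹² × 1.51 = 2.50×10⁻¹² C.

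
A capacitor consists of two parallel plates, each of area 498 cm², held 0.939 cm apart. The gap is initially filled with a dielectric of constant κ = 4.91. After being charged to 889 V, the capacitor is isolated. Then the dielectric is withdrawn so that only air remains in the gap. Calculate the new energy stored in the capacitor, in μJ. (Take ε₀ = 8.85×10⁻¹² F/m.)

U ≈ 447 μJ

A = 498 cm² = 4.98×10⁻² m².
Initially C₁ = κε₀A/d = 4.91 × 8.85×10⁻¹² × 4.98×10⁻² / 9.39×10⁻³ = 2.30×10⁻¹⁰ F.
U₁ = 9.11×10⁻⁵ J.
Isolated ⇒ Q is held fixed. C₂ = 0.204 C₁ and U = Q²/(2C), so U₂/U₁ = C₁/C₂ = 4.91.
U₂ = 4.91 × 9.11×10⁻⁵ = 4.47×10⁻⁴ J.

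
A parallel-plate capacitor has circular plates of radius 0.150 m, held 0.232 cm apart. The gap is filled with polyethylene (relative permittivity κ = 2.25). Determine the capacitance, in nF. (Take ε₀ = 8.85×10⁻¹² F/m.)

C ≈ 0.607 nF

A = π(0.150 m)² = 7.07×10⁻² m².
C = κε₀A/d = 2.25 × 8.85×10⁻¹² × 7.07×10⁻² / 2.32×10⁻³ = 6.07×10⁻¹⁰ F.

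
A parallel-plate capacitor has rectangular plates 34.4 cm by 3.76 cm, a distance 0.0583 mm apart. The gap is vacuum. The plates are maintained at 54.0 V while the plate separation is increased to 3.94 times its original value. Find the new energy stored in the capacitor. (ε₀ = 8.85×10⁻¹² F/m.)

A = 34.4 × 3.76 cm² = 1.29×10⁻² m².
Initially C₁ = ε₀A/d = 8.85×10⁻¹² × 1.29×10⁻² / 5.83×10⁻⁵ = 1.96×10⁻⁹ F.
U₁ = 2.86×10⁻⁶ J.
Battery connected ⇒ V is held fixed. C₂ = 0.254 C₁ and U = ½CV², so U₂/U₁ = C₂/C₁ = 0.254.
U₂ = 0.254 × 2.86×10⁻⁶ = 7.27×10⁻⁷ J.

U ≈ 0.727 μJ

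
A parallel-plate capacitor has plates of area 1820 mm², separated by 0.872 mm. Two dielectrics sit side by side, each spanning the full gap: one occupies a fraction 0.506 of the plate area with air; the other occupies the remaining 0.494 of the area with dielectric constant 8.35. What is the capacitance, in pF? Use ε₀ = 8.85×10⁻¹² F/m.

A = 1820 mm² = 1.82×10⁻³ m².
Side-by-side slabs ⇒ two capacitors in parallel, each spanning the full gap.
C₁ = κ₁ε₀A₁/d = 1.00 × 8.85×10⁻¹² × 9.21×10⁻⁴ / 8.72×10⁻⁴ = 9.35×10⁻¹² F.
C₂ = κ₂ε₀A₂/d = 8.35 × 8.85×10⁻¹² × 8.99×10⁻⁴ / 8.72×10⁻⁴ = 7.62×10⁻¹¹ F.
C = C₁ + C₂ = 8.55×10⁻¹¹ F.

85.5 pF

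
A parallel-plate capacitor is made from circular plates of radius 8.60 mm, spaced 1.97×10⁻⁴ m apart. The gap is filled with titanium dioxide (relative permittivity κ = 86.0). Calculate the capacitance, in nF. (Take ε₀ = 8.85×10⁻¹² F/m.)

C ≈ 0.898 nF

A = π(8.60 mm)² = 2.32×10⁻⁴ m².
C = κε₀A/d = 86.0 × 8.85×10⁻¹² × 2.32×10⁻⁴ / 1.97×10⁻⁴ = 8.98×10⁻¹⁰ F.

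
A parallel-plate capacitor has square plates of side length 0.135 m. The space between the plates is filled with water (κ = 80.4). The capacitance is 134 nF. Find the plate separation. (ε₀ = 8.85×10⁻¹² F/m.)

d ≈ 96.8 μm

A = (0.135 m)² = 1.82×10⁻² m².
d = κε₀A/C = 80.4 × 8.85×10⁻¹² × 1.82×10⁻² / 1.34×10⁻⁷ = 9.68×10⁻⁵ m.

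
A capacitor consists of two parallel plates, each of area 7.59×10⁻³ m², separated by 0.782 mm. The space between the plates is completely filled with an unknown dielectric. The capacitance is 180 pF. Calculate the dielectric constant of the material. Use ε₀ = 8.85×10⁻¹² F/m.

2.10

κ = Cd/(ε₀A) = 1.80×10⁻¹⁰ × 7.82×10⁻⁴ / (8.85×10⁻¹² × 7.59×10⁻³) = 2.10.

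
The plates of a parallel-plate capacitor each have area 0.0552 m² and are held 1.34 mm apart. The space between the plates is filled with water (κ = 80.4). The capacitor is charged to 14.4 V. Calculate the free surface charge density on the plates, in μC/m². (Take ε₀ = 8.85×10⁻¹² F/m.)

σ ≈ 7.65 μC/m²

C = κε₀A/d = 80.4 × 8.85×10⁻¹² × 5.52×10⁻² / 1.34×10⁻³ = 2.93×10⁻⁸ F.
σ = Q/A = CV/A = 2.93×10⁻⁸ × 14.4 / 5.52×10⁻² = 7.65×10⁻⁶ C/m².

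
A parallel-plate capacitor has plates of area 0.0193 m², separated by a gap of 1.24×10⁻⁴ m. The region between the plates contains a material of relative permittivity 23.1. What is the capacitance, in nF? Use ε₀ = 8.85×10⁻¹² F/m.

C = κε₀A/d = 23.1 × 8.85×10⁻¹² × 1.93×10⁻² / 1.24×10⁻⁴ = 3.18×10⁻⁸ F.

C ≈ 31.8 nF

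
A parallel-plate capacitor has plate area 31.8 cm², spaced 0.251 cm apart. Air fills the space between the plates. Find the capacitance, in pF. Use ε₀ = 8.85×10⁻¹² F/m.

11.2 pF

A = 31.8 cm² = 3.18×10⁻³ m².
C = ε₀A/d = 8.85×10⁻¹² × 3.18×10⁻³ / 2.51×10⁻³ = 1.12×10⁻¹¹ F.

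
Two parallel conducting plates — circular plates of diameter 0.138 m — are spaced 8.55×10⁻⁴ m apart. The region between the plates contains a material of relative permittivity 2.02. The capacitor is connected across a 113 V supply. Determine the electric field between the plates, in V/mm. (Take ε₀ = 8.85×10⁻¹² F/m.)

132 V/mm

E = V/d = 113 / 8.55×10⁻⁴ = 1.32×10⁵ V/m.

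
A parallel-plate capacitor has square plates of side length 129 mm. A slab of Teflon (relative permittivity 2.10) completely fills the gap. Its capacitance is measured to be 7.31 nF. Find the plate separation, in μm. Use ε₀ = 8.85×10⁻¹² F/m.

42.3 μm

A = (129 mm)² = 1.66×10⁻² m².
d = κε₀A/C = 2.10 × 8.85×10⁻¹² × 1.66×10⁻² / 7.31×10⁻⁹ = 4.23×10⁻⁵ m.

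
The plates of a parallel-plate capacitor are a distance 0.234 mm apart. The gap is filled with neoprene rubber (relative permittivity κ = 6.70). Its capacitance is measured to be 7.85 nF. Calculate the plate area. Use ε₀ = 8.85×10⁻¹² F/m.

A = Cd/(κε₀) = 7.85×10⁻⁹ × 2.34×10⁻⁴ / (6.70 × 8.85×10⁻¹²) = 3.10×10⁻² m².

A ≈ 310 cm²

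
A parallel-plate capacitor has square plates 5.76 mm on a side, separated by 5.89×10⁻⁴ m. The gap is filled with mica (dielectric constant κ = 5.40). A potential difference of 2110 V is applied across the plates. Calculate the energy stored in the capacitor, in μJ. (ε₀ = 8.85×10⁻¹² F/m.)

U ≈ 5.99 μJ

A = (5.76 mm)² = 3.32×10⁻⁵ m².
C = κε₀A/d = 5.40 × 8.85×10⁻¹² × 3.32×10⁻⁵ / 5.89×10⁻⁴ = 2.69×10⁻¹² F.
U = ½CV² = ½ × 2.69×10⁻¹² × (2110)² = 5.99×10⁻⁶ J.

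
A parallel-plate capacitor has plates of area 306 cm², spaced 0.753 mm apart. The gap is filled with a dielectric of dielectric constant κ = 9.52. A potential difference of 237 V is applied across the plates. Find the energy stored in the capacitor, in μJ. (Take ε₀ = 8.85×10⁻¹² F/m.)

96.2 μJ

A = 306 cm² = 3.06×10⁻² m².
C = κε₀A/d = 9.52 × 8.85×10⁻¹² × 3.06×10⁻² / 7.53×10⁻⁴ = 3.42×10⁻⁹ F.
U = ½CV² = ½ × 3.42×10⁻⁹ × (237)² = 9.62×10⁻⁵ J.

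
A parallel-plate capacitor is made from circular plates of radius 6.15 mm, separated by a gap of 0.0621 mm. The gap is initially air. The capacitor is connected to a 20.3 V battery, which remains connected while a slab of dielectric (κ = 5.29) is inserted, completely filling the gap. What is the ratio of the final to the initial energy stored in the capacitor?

Battery connected ⇒ V is held fixed.
C₂ = 5.29 C₁ and U = ½CV², so U₂/U₁ = C₂/C₁ = 5.29.

U₂/U₁ ≈ 5.29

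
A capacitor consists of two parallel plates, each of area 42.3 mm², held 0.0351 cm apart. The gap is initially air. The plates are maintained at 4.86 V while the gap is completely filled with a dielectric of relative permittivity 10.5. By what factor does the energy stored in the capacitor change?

10.5

Battery connected ⇒ V is held fixed.
C₂ = 10.5 C₁ and U = ½CV², so U₂/U₁ = C₂/C₁ = 10.5.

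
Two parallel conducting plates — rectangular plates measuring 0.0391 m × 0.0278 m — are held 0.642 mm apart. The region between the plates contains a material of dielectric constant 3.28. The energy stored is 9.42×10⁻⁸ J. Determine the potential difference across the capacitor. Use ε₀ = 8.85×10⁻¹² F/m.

A = 0.0391 × 0.0278 m² = 1.09×10⁻³ m².
C = κε₀A/d = 3.28 × 8.85×10⁻¹² × 1.09×10⁻³ / 6.42×10⁻⁴ = 4.91×10⁻¹¹ F.
V = √(2U/C) = √(2 × 9.42×10⁻⁸ / 4.91×10⁻¹¹) = 61.9 V.

V ≈ 61.9 V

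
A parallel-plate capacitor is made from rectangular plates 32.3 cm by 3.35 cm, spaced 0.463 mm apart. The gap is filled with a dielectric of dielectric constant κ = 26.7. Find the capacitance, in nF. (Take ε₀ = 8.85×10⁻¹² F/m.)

C ≈ 5.52 nF

A = 32.3 × 3.35 cm² = 1.08×10⁻² m².
C = κε₀A/d = 26.7 × 8.85×10⁻¹² × 1.08×10⁻² / 4.63×10⁻⁴ = 5.52×10⁻⁹ F.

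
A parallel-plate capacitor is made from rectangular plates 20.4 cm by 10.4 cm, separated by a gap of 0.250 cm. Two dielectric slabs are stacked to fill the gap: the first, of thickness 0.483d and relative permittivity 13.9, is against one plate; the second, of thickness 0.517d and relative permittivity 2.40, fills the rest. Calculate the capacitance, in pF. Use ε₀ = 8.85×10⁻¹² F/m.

300 pF

A = 20.4 × 10.4 cm² = 2.12×10⁻² m².
Stacked slabs ⇒ two capacitors in series, each with the full plate area.
C₁ = κ₁ε₀A/d₁ = 13.9 × 8.85×10⁻¹² × 2.12×10⁻² / 1.21×10⁻³ = 2.16×10⁻⁹ F.
C₂ = κ₂ε₀A/d₂ = 2.40 × 8.85×10⁻¹² × 2.12×10⁻² / 1.29×10⁻³ = 3.49×10⁻¹⁰ F.
C = (1/C₁ + 1/C₂)⁻¹ = 3.00×10⁻¹⁰ F.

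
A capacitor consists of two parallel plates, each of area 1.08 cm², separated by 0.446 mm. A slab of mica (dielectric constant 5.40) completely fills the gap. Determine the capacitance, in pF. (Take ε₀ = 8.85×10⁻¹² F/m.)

A = 1.08 cm² = 1.08×10⁻⁴ m².
C = κε₀A/d = 5.40 × 8.85×10⁻¹² × 1.08×10⁻⁴ / 4.46×10⁻⁴ = 1.16×10⁻¹¹ F.

11.6 pF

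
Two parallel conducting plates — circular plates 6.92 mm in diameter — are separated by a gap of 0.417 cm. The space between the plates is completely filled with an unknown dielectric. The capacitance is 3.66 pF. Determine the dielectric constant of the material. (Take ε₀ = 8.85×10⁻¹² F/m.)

A = π(6.92/2 mm)² = 3.76×10⁻⁵ m².
κ = Cd/(ε₀A) = 3.66×10⁻¹² × 4.17×10⁻³ / (8.85×10⁻¹² × 3.76×10⁻⁵) = 45.9.

κ ≈ 45.9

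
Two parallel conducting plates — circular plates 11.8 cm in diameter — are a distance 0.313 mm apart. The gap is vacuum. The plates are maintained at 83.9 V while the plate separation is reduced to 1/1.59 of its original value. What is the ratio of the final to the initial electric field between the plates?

E₂/E₁ ≈ 1.59

Battery connected ⇒ V is held fixed.
E = V/d, so E₂/E₁ = d₁/d₂ = 1.59.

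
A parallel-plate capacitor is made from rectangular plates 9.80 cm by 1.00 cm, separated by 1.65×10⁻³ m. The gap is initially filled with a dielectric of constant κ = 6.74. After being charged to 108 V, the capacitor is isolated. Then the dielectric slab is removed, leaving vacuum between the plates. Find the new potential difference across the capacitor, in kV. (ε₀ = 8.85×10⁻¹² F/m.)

A = 9.80 × 1.00 cm² = 9.80×10⁻⁴ m².
Initially C₁ = κε₀A/d = 6.74 × 8.85×10⁻¹² × 9.80×10⁻⁴ / 1.65×10⁻³ = 3.54×10⁻¹¹ F.
V₁ = 1.08×10² V.
Isolated ⇒ Q is held fixed. C₂ = 0.148 C₁ and V = Q/C, so V₂/V₁ = C₁/C₂ = 6.74.
V₂ = 6.74 × 1.08×10² = 7.28×10² V.

V ≈ 0.728 kV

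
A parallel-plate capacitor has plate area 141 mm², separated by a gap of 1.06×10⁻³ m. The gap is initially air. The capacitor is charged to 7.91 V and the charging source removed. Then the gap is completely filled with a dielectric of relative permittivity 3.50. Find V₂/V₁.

Isolated ⇒ Q is held fixed.
C₂ = 3.50 C₁ and V = Q/C, so V₂/V₁ = C₁/C₂ = 0.286.

0.286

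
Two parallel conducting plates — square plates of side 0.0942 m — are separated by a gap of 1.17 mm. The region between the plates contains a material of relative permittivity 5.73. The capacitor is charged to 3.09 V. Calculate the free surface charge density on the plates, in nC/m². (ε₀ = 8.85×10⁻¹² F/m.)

A = (0.0942 m)² = 8.87×10⁻³ m².
C = κε₀A/d = 5.73 × 8.85×10⁻¹² × 8.87×10⁻³ / 1.17×10⁻³ = 3.85×10⁻¹⁰ F.
σ = Q/A = CV/A = 3.85×10⁻¹⁰ × 3.09 / 8.87×10⁻³ = 1.34×10⁻⁷ C/m².

σ ≈ 134 nC/m²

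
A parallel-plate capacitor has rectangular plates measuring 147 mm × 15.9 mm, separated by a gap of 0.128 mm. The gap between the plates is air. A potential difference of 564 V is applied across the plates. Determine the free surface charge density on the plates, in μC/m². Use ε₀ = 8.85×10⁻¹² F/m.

σ ≈ 39.0 μC/m²

A = 147 × 15.9 mm² = 2.34×10⁻³ m².
C = ε₀A/d = 8.85×10⁻¹² × 2.34×10⁻³ / 1.28×10⁻⁴ = 1.62×10⁻¹⁰ F.
σ = Q/A = CV/A = 1.62×10⁻¹⁰ × 564 / 2.34×10⁻³ = 3.90×10⁻⁵ C/m².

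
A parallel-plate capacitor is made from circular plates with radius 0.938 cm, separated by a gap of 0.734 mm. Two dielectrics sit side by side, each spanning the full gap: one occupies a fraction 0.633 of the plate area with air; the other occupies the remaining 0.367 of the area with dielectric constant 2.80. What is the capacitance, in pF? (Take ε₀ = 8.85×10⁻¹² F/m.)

C ≈ 5.53 pF

A = π(0.938 cm)² = 2.76×10⁻⁴ m².
Side-by-side slabs ⇒ two capacitors in parallel, each spanning the full gap.
C₁ = κ₁ε₀A₁/d = 1.00 × 8.85×10⁻¹² × 1.75×10⁻⁴ / 7.34×10⁻⁴ = 2.11×10⁻¹² F.
C₂ = κ₂ε₀A₂/d = 2.80 × 8.85×10⁻¹² × 1.01×10⁻⁴ / 7.34×10⁻⁴ = 3.42×10⁻¹² F.
C = C₁ + C₂ = 5.53×10⁻¹² F.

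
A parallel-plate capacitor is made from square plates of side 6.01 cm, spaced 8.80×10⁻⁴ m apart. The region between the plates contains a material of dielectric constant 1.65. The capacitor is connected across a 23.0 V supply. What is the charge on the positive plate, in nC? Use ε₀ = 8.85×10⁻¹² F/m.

Q ≈ 1.38 nC

A = (6.01 cm)² = 3.61×10⁻³ m².
C = κε₀A/d = 1.65 × 8.85×10⁻¹² × 3.61×10⁻³ / 8.80×10⁻⁴ = 5.99×10⁻¹¹ F.
Q = CV = 5.99×10⁻¹¹ × 23.0 = 1.38×10⁻⁹ C.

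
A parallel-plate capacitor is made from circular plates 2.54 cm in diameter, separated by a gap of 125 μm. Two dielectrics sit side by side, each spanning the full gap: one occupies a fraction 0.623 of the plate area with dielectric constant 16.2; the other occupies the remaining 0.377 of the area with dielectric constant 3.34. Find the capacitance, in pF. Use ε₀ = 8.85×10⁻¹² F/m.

C ≈ 407 pF

A = π(2.54/2 cm)² = 5.07×10⁻⁴ m².
Side-by-side slabs ⇒ two capacitors in parallel, each spanning the full gap.
C₁ = κ₁ε₀A₁/d = 16.2 × 8.85×10⁻¹² × 3.16×10⁻⁴ / 1.25×10⁻⁴ = 3.62×10⁻¹⁰ F.
C₂ = κ₂ε₀A₂/d = 3.34 × 8.85×10⁻¹² × 1.91×10⁻⁴ / 1.25×10⁻⁴ = 4.52×10⁻¹¹ F.
C = C₁ + C₂ = 4.07×10⁻¹⁰ F.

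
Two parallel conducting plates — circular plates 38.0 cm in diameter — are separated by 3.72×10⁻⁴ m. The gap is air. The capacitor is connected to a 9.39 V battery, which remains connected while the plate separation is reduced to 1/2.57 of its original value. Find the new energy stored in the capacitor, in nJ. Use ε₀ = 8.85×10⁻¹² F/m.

U ≈ 306 nJ

A = π(38.0/2 cm)² = 0.113 m².
Initially C₁ = ε₀A/d = 8.85×10⁻¹² × 0.113 / 3.72×10⁻⁴ = 2.70×10⁻⁹ F.
U₁ = 1.19×10⁻⁷ J.
Battery connected ⇒ V is held fixed. C₂ = 2.57 C₁ and U = ½CV², so U₂/U₁ = C₂/C₁ = 2.57.
U₂ = 2.57 × 1.19×10⁻⁷ = 3.06×10⁻⁷ J.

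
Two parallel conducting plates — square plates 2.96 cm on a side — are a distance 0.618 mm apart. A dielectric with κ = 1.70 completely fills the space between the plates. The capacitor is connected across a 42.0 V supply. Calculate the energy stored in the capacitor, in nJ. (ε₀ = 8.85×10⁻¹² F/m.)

18.8 nJ

A = (2.96 cm)² = 8.76×10⁻⁴ m².
C = κε₀A/d = 1.70 × 8.85×10⁻¹² × 8.76×10⁻⁴ / 6.18×10⁻⁴ = 2.13×10⁻¹¹ F.
U = ½CV² = ½ × 2.13×10⁻¹¹ × (42.0)² = 1.88×10⁻⁸ J.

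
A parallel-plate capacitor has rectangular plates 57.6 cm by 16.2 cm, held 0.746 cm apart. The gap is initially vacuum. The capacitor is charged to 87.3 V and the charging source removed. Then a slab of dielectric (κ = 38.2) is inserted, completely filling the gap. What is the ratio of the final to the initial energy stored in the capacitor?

Isolated ⇒ Q is held fixed.
C₂ = 38.2 C₁ and U = Q²/(2C), so U₂/U₁ = C₁/C₂ = 0.0262.

0.0262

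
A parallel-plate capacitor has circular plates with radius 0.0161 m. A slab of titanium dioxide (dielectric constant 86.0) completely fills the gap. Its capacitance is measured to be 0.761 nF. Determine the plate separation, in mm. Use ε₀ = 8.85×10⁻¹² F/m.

0.814 mm

A = π(0.0161 m)² = 8.14×10⁻⁴ m².
d = κε₀A/C = 86.0 × 8.85×10⁻¹² × 8.14×10⁻⁴ / 7.61×10⁻¹⁰ = 8.14×10⁻⁴ m.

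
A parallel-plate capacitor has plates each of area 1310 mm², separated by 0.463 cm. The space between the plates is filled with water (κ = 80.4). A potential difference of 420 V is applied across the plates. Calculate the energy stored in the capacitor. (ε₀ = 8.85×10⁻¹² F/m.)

A = 1310 mm² = 1.31×10⁻³ m².
C = κε₀A/d = 80.4 × 8.85×10⁻¹² × 1.31×10⁻³ / 4.63×10⁻³ = 2.01×10⁻¹⁰ F.
U = ½CV² = ½ × 2.01×10⁻¹⁰ × (420)² = 1.78×10⁻⁵ J.

U ≈ 17.8 μJ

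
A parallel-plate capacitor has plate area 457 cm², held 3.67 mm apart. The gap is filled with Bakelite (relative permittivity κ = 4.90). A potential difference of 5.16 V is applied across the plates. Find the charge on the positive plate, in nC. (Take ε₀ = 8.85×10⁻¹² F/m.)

A = 457 cm² = 4.57×10⁻² m².
C = κε₀A/d = 4.90 × 8.85×10⁻¹² × 4.57×10⁻² / 3.67×10⁻³ = 5.40×10⁻¹⁰ F.
Q = CV = 5.40×10⁻¹⁰ × 5.16 = 2.79×10⁻⁹ C.

2.79 nC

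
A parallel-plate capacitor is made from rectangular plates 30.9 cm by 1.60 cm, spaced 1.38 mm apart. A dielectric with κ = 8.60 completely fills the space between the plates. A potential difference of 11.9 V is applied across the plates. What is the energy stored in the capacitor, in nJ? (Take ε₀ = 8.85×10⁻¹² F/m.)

U ≈ 19.3 nJ

A = 30.9 × 1.60 cm² = 4.94×10⁻³ m².
C = κε₀A/d = 8.60 × 8.85×10⁻¹² × 4.94×10⁻³ / 1.38×10⁻³ = 2.73×10⁻¹⁰ F.
U = ½CV² = ½ × 2.73×10⁻¹⁰ × (11.9)² = 1.93×10⁻⁸ J.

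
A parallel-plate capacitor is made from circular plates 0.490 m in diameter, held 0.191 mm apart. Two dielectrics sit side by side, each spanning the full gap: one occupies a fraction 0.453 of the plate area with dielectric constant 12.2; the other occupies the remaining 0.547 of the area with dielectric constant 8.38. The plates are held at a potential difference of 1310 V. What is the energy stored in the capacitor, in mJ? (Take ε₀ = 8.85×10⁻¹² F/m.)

U ≈ 75.8 mJ

A = π(0.490/2 m)² = 0.189 m².
Side-by-side slabs ⇒ two capacitors in parallel, each spanning the full gap.
C₁ = κ₁ε₀A₁/d = 12.2 × 8.85×10⁻¹² × 8.54×10⁻² / 1.91×10⁻⁴ = 4.83×10⁻⁸ F.
C₂ = κ₂ε₀A₂/d = 8.38 × 8.85×10⁻¹² × 0.103 / 1.91×10⁻⁴ = 4.01×10⁻⁸ F.
C = C₁ + C₂ = 8.83×10⁻⁸ F.
U = ½CV² = ½ × 8.83×10⁻⁸ × (1310)² = 7.58×10⁻² J.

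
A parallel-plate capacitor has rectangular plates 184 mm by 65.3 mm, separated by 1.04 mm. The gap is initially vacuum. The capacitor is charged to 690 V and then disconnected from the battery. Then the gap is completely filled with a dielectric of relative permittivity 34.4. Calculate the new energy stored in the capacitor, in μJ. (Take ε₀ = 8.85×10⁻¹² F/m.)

A = 184 × 65.3 mm² = 1.20×10⁻² m².
Initially C₁ = ε₀A/d = 8.85×10⁻¹² × 1.20×10⁻² / 1.04×10⁻³ = 1.02×10⁻¹⁰ F.
U₁ = 2.43×10⁻⁵ J.
Isolated ⇒ Q is held fixed. C₂ = 34.4 C₁ and U = Q²/(2C), so U₂/U₁ = C₁/C₂ = 0.0291.
U₂ = 0.0291 × 2.43×10⁻⁵ = 7.08×10⁻⁷ J.

0.708 μJ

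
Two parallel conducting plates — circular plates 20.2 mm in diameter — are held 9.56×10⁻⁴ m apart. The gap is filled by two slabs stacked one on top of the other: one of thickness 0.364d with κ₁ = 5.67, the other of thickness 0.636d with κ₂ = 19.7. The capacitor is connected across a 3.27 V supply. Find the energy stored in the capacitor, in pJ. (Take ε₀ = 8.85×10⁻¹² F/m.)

A = π(20.2/2 mm)² = 3.20×10⁻⁴ m².
Stacked slabs ⇒ two capacitors in series, each with the full plate area.
C₁ = κ₁ε₀A/d₁ = 5.67 × 8.85×10⁻¹² × 3.20×10⁻⁴ / 3.48×10⁻⁴ = 4.62×10⁻¹¹ F.
C₂ = κ₂ε₀A/d₂ = 19.7 × 8.85×10⁻¹² × 3.20×10⁻⁴ / 6.08×10⁻⁴ = 9.19×10⁻¹¹ F.
C = (1/C₁ + 1/C₂)⁻¹ = 3.07×10⁻¹¹ F.
U = ½CV² = ½ × 3.07×10⁻¹¹ × (3.27)² = 1.64×10⁻¹⁰ J.

164 pJ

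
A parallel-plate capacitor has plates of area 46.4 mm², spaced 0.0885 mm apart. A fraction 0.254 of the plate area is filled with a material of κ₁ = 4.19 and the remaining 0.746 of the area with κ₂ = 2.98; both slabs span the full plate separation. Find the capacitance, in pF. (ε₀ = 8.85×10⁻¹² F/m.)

A = 46.4 mm² = 4.64×10⁻⁵ m².
Side-by-side slabs ⇒ two capacitors in parallel, each spanning the full gap.
C₁ = κ₁ε₀A₁/d = 4.19 × 8.85×10⁻¹² × 1.18×10⁻⁵ / 8.85×10⁻⁵ = 4.94×10⁻¹² F.
C₂ = κ₂ε₀A₂/d = 2.98 × 8.85×10⁻¹² × 3.46×10⁻⁵ / 8.85×10⁻⁵ = 1.03×10⁻¹¹ F.
C = C₁ + C₂ = 1.53×10⁻¹¹ F.

C ≈ 15.3 pF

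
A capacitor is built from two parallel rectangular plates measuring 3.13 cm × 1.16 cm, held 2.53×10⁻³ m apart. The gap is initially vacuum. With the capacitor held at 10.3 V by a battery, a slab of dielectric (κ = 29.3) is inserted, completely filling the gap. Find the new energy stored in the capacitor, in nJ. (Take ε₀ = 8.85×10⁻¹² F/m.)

A = 3.13 × 1.16 cm² = 3.63×10⁻⁴ m².
Initially C₁ = ε₀A/d = 8.85×10⁻¹² × 3.63×10⁻⁴ / 2.53×10⁻³ = 1.27×10⁻¹² F.
U₁ = 6.74×10⁻¹¹ J.
Battery connected ⇒ V is held fixed. C₂ = 29.3 C₁ and U = ½CV², so U₂/U₁ = C₂/C₁ = 29.3.
U₂ = 29.3 × 6.74×10⁻¹¹ = 1.97×10⁻⁹ J.

1.97 nJ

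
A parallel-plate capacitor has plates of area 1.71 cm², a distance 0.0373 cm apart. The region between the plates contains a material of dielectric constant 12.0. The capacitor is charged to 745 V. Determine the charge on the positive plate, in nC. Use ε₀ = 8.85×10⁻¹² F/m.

A = 1.71 cm² = 1.71×10⁻⁴ m².
C = κε₀A/d = 12.0 × 8.85×10⁻¹² × 1.71×10⁻⁴ / 3.73×10⁻⁴ = 4.87×10⁻¹¹ F.
Q = CV = 4.87×10⁻¹¹ × 745 = 3.63×10⁻⁸ C.

36.3 nC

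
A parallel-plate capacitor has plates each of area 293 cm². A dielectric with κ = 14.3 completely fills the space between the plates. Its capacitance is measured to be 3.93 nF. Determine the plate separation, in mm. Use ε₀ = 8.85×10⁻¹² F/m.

d ≈ 0.944 mm

A = 293 cm² = 2.93×10⁻² m².
d = κε₀A/C = 14.3 × 8.85×10⁻¹² × 2.93×10⁻² / 3.93×10⁻⁹ = 9.44×10⁻⁴ m.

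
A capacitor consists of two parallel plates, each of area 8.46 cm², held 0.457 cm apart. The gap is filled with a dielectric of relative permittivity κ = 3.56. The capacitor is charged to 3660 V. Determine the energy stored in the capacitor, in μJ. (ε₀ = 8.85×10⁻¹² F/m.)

A = 8.46 cm² = 8.46×10⁻⁴ m².
C = κε₀A/d = 3.56 × 8.85×10⁻¹² × 8.46×10⁻⁴ / 4.57×10⁻³ = 5.83×10⁻¹² F.
U = ½CV² = ½ × 5.83×10⁻¹² × (3660)² = 3.91×10⁻⁵ J.

39.1 μJ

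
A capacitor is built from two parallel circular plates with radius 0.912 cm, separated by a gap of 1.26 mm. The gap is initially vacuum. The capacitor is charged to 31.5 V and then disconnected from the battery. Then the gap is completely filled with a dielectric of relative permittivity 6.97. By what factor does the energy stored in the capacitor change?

Isolated ⇒ Q is held fixed.
C₂ = 6.97 C₁ and U = Q²/(2C), so U₂/U₁ = C₁/C₂ = 0.143.

U₂/U₁ ≈ 0.143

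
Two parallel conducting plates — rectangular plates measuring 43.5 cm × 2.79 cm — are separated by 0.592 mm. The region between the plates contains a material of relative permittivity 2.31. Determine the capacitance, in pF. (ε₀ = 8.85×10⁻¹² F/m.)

C ≈ 419 pF

A = 43.5 × 2.79 cm² = 1.21×10⁻² m².
C = κε₀A/d = 2.31 × 8.85×10⁻¹² × 1.21×10⁻² / 5.92×10⁻⁴ = 4.19×10⁻¹⁰ F.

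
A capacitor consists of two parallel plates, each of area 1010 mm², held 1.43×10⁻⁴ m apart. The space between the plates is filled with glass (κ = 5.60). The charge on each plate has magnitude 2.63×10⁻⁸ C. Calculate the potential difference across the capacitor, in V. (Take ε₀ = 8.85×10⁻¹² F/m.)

75.1 V

A = 1010 mm² = 1.01×10⁻³ m².
C = κε₀A/d = 5.60 × 8.85×10⁻¹² × 1.01×10⁻³ / 1.43×10⁻⁴ = 3.50×10⁻¹⁰ F.
V = Q/C = 2.63×10⁻⁸ / 3.50×10⁻¹⁰ = 75.1 V.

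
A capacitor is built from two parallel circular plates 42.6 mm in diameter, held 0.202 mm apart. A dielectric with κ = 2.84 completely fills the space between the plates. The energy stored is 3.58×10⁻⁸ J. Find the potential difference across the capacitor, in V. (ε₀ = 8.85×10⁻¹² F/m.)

A = π(42.6/2 mm)² = 1.43×10⁻³ m².
C = κε₀A/d = 2.84 × 8.85×10⁻¹² × 1.43×10⁻³ / 2.02×10⁻⁴ = 1.77×10⁻¹⁰ F.
V = √(2U/C) = √(2 × 3.58×10⁻⁸ / 1.77×10⁻¹⁰) = 20.1 V.

20.1 V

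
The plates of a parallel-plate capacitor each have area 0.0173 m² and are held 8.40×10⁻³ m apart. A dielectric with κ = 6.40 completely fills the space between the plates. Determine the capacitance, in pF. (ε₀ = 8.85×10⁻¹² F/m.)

117 pF

C = κε₀A/d = 6.40 × 8.85×10⁻¹² × 1.73×10⁻² / 8.40×10⁻³ = 1.17×10⁻¹⁰ F.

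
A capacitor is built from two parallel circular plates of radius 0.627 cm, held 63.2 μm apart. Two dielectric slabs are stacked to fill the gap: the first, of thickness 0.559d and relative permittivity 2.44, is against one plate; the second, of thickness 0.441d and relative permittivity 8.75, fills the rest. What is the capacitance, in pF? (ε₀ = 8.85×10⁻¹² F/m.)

A = π(0.627 cm)² = 1.24×10⁻⁴ m².
Stacked slabs ⇒ two capacitors in series, each with the full plate area.
C₁ = κ₁ε₀A/d₁ = 2.44 × 8.85×10⁻¹² × 1.24×10⁻⁴ / 3.53×10⁻⁵ = 7.55×10⁻¹¹ F.
C₂ = κ₂ε₀A/d₂ = 8.75 × 8.85×10⁻¹² × 1.24×10⁻⁴ / 2.79×10⁻⁵ = 3.43×10⁻¹⁰ F.
C = (1/C₁ + 1/C₂)⁻¹ = 6.19×10⁻¹¹ F.

61.9 pF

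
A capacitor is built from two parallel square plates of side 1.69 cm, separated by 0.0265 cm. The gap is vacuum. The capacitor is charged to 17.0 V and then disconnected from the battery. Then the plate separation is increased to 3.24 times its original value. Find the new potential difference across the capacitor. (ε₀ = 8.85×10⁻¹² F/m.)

A = (1.69 cm)² = 2.86×10⁻⁴ m².
Initially C₁ = ε₀A/d = 8.85×10⁻¹² × 2.86×10⁻⁴ / 2.65×10⁻⁴ = 9.54×10⁻¹² F.
V₁ = 17.0 V.
Isolated ⇒ Q is held fixed. C₂ = 0.309 C₁ and V = Q/C, so V₂/V₁ = C₁/C₂ = 3.24.
V₂ = 3.24 × 17.0 = 55.1 V.

V ≈ 55.1 V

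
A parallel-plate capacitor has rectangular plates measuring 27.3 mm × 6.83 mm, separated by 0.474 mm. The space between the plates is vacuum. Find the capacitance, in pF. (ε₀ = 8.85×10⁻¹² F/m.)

A = 27.3 × 6.83 mm² = 1.86×10⁻⁴ m².
C = ε₀A/d = 8.85×10⁻¹² × 1.86×10⁻⁴ / 4.74×10⁻⁴ = 3.48×10⁻¹² F.

3.48 pF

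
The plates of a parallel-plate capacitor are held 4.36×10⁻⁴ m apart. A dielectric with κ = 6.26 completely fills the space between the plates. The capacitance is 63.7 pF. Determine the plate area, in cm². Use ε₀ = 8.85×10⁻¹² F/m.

5.01 cm²

A = Cd/(κε₀) = 6.37×10⁻¹¹ × 4.36×10⁻⁴ / (6.26 × 8.85×10⁻¹²) = 5.01×10⁻⁴ m².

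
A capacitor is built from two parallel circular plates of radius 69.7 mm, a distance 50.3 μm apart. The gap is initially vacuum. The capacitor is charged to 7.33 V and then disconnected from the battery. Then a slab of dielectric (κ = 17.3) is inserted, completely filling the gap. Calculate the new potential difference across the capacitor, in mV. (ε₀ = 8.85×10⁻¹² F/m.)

A = π(69.7 mm)² = 1.53×10⁻² m².
Initially C₁ = ε₀A/d = 8.85×10⁻¹² × 1.53×10⁻² / 5.03×10⁻⁵ = 2.69×10⁻⁹ F.
V₁ = 7.33 V.
Isolated ⇒ Q is held fixed. C₂ = 17.3 C₁ and V = Q/C, so V₂/V₁ = C₁/C₂ = 0.0578.
V₂ = 0.0578 × 7.33 = 0.424 V.

V ≈ 424 mV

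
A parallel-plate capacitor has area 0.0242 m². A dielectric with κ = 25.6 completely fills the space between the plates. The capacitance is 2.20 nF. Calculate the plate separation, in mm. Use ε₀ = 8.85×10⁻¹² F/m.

d ≈ 2.49 mm

d = κε₀A/C = 25.6 × 8.85×10⁻¹² × 2.42×10⁻² / 2.20×10⁻⁹ = 2.49×10⁻³ m.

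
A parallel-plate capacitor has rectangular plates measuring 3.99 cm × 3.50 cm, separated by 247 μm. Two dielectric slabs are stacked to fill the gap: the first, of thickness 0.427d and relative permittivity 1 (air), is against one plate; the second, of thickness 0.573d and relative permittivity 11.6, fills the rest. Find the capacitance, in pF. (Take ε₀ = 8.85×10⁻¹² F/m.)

105 pF

A = 3.99 × 3.50 cm² = 1.40×10⁻³ m².
Stacked slabs ⇒ two capacitors in series, each with the full plate area.
C₁ = κ₁ε₀A/d₁ = 1.00 × 8.85×10⁻¹² × 1.40×10⁻³ / 1.05×10⁻⁴ = 1.17×10⁻¹⁰ F.
C₂ = κ₂ε₀A/d₂ = 11.6 × 8.85×10⁻¹² × 1.40×10⁻³ / 1.42×10⁻⁴ = 1.01×10⁻⁹ F.
C = (1/C₁ + 1/C₂)⁻¹ = 1.05×10⁻¹⁰ F.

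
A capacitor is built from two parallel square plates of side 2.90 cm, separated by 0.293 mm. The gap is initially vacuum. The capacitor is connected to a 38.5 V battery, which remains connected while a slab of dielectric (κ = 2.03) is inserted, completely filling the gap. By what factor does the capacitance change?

C₂/C₁ ≈ 2.03

C = κε₀A/d scales with κ, so C₂/C₁ = κ = 2.03.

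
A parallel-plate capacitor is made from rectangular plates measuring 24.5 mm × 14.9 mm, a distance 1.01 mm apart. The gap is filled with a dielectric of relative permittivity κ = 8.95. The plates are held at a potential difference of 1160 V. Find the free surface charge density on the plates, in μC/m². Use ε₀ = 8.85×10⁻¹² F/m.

A = 24.5 × 14.9 mm² = 3.65×10⁻⁴ m².
C = κε₀A/d = 8.95 × 8.85×10⁻¹² × 3.65×10⁻⁴ / 1.01×10⁻³ = 2.86×10⁻¹¹ F.
σ = Q/A = CV/A = 2.86×10⁻¹¹ × 1160 / 3.65×10⁻⁴ = 9.10×10⁻⁵ C/m².

91.0 μC/m²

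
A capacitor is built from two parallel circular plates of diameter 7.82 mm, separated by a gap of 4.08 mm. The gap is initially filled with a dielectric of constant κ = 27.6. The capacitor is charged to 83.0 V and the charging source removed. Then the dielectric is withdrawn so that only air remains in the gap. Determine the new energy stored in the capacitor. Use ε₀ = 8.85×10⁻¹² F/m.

273 nJ

A = π(7.82/2 mm)² = 4.80×10⁻⁵ m².
Initially C₁ = κε₀A/d = 27.6 × 8.85×10⁻¹² × 4.80×10⁻⁵ / 4.08×10⁻³ = 2.88×10⁻¹² F.
U₁ = 9.90×10⁻⁹ J.
Isolated ⇒ Q is held fixed. C₂ = 0.0362 C₁ and U = Q²/(2C), so U₂/U₁ = C₁/C₂ = 27.6.
U₂ = 27.6 × 9.90×10⁻⁹ = 2.73×10⁻⁷ J.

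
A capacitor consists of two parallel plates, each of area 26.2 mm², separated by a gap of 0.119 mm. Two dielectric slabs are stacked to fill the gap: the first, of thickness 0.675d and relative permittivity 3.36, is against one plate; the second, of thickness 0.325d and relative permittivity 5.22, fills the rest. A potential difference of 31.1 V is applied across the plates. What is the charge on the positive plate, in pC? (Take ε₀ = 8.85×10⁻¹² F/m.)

Q ≈ 230 pC

A = 26.2 mm² = 2.62×10⁻⁵ m².
Stacked slabs ⇒ two capacitors in series, each with the full plate area.
C₁ = κ₁ε₀A/d₁ = 3.36 × 8.85×10⁻¹² × 2.62×10⁻⁵ / 8.03×10⁻⁵ = 9.70×10⁻¹² F.
C₂ = κ₂ε₀A/d₂ = 5.22 × 8.85×10⁻¹² × 2.62×10⁻⁵ / 3.87×10⁻⁵ = 3.13×10⁻¹¹ F.
C = (1/C₁ + 1/C₂)⁻¹ = 7.40×10⁻¹² F.
Q = CV = 7.40×10⁻¹² × 31.1 = 2.30×10⁻¹⁰ C.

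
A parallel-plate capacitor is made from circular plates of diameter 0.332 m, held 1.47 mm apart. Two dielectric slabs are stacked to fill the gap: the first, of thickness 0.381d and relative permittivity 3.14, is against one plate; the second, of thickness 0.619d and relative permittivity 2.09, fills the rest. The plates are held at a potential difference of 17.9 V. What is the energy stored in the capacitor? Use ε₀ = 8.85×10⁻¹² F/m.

A = π(0.332/2 m)² = 8.66×10⁻² m².
Stacked slabs ⇒ two capacitors in series, each with the full plate area.
C₁ = κ₁ε₀A/d₁ = 3.14 × 8.85×10⁻¹² × 8.66×10⁻² / 5.60×10⁻⁴ = 4.30×10⁻⁹ F.
C₂ = κ₂ε₀A/d₂ = 2.09 × 8.85×10⁻¹² × 8.66×10⁻² / 9.10×10⁻⁴ = 1.76×10⁻⁹ F.
C = (1/C₁ + 1/C₂)⁻¹ = 1.25×10⁻⁹ F.
U = ½CV² = ½ × 1.25×10⁻⁹ × (17.9)² = 2.00×10⁻⁷ J.

200 nJ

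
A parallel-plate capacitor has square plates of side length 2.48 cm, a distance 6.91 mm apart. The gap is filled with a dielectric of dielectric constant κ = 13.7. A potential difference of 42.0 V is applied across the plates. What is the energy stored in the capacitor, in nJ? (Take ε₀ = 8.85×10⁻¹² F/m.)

A = (2.48 cm)² = 6.15×10⁻⁴ m².
C = κε₀A/d = 13.7 × 8.85×10⁻¹² × 6.15×10⁻⁴ / 6.91×10⁻³ = 1.08×10⁻¹¹ F.
U = ½CV² = ½ × 1.08×10⁻¹¹ × (42.0)² = 9.52×10⁻⁹ J.

9.52 nJ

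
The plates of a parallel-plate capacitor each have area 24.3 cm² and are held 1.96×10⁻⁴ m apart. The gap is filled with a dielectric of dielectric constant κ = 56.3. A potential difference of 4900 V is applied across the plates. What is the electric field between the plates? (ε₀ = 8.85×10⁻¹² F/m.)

E = V/d = 4900 / 1.96×10⁻⁴ = 2.50×10⁷ V/m.

25.0 MV/m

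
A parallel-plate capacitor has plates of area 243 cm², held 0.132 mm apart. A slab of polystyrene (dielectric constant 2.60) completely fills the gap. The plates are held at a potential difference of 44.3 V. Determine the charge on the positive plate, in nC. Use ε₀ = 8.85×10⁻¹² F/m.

Q ≈ 188 nC

A = 243 cm² = 2.43×10⁻² m².
C = κε₀A/d = 2.60 × 8.85×10⁻¹² × 2.43×10⁻² / 1.32×10⁻⁴ = 4.24×10⁻⁹ F.
Q = CV = 4.24×10⁻⁹ × 44.3 = 1.88×10⁻⁷ C.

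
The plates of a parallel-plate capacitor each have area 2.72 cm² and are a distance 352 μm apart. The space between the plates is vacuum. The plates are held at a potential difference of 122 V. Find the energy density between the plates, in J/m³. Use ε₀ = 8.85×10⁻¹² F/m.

0.532 J/m³

E = V/d = 122 / 3.52×10⁻⁴ = 3.47×10⁵ V/m.
u = ½ε₀E² = ½ × 8.85×10⁻¹² × (3.47×10⁵)² = 0.532 J/m³.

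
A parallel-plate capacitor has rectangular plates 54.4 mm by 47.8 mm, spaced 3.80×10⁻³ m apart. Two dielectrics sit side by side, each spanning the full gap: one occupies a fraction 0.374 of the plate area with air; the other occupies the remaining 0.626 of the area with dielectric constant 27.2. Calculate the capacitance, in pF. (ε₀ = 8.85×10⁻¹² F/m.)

A = 54.4 × 47.8 mm² = 2.60×10⁻³ m².
Side-by-side slabs ⇒ two capacitors in parallel, each spanning the full gap.
C₁ = κ₁ε₀A₁/d = 1.00 × 8.85×10⁻¹² × 9.73×10⁻⁴ / 3.80×10⁻³ = 2.26×10⁻¹² F.
C₂ = κ₂ε₀A₂/d = 27.2 × 8.85×10⁻¹² × 1.63×10⁻³ / 3.80×10⁻³ = 1.03×10⁻¹⁰ F.
C = C₁ + C₂ = 1.05×10⁻¹⁰ F.

C ≈ 105 pF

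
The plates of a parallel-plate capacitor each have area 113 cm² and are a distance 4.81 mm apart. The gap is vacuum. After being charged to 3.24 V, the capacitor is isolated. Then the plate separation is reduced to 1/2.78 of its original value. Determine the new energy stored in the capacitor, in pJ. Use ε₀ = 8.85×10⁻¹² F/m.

A = 113 cm² = 1.13×10⁻² m².
Initially C₁ = ε₀A/d = 8.85×10⁻¹² × 1.13×10⁻² / 4.81×10⁻³ = 2.08×10⁻¹¹ F.
U₁ = 1.09×10⁻¹⁰ J.
Isolated ⇒ Q is held fixed. C₂ = 2.78 C₁ and U = Q²/(2C), so U₂/U₁ = C₁/C₂ = 0.360.
U₂ = 0.360 × 1.09×10⁻¹⁰ = 3.93×10⁻¹¹ J.

U ≈ 39.3 pJ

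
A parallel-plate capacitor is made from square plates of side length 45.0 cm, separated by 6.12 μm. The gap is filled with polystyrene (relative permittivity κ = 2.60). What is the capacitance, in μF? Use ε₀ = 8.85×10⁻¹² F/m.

A = (45.0 cm)² = 0.203 m².
C = κε₀A/d = 2.60 × 8.85×10⁻¹² × 0.203 / 6.12×10⁻⁶ = 7.61×10⁻⁷ F.

0.761 μF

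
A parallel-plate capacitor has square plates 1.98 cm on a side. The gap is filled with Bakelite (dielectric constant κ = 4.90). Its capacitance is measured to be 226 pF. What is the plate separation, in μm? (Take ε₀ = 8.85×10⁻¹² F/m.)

75.2 μm

A = (1.98 cm)² = 3.92×10⁻⁴ m².
d = κε₀A/C = 4.90 × 8.85×10⁻¹² × 3.92×10⁻⁴ / 2.26×10⁻¹⁰ = 7.52×10⁻⁵ m.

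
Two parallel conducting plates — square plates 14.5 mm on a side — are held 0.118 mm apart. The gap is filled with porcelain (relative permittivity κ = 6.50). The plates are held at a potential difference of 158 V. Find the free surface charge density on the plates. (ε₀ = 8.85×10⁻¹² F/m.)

σ ≈ 7.70 nC/cm²

A = (14.5 mm)² = 2.10×10⁻⁴ m².
C = κε₀A/d = 6.50 × 8.85×10⁻¹² × 2.10×10⁻⁴ / 1.18×10⁻⁴ = 1.02×10⁻¹⁰ F.
σ = Q/A = CV/A = 1.02×10⁻¹⁰ × 158 / 2.10×10⁻⁴ = 7.70×10⁻⁵ C/m².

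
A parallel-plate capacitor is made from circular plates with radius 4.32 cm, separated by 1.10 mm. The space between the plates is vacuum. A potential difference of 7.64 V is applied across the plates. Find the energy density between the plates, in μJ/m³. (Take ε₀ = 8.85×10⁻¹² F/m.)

E = V/d = 7.64 / 1.10×10⁻³ = 6.95×10³ V/m.
u = ½ε₀E² = ½ × 8.85×10⁻¹² × (6.95×10³)² = 2.13×10⁻⁴ J/m³.

213 μJ/m³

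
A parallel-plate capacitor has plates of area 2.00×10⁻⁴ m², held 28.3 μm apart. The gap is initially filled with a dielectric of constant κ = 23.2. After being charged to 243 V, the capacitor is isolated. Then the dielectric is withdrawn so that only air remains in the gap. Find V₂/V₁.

Isolated ⇒ Q is held fixed.
C₂ = 0.0431 C₁ and V = Q/C, so V₂/V₁ = C₁/C₂ = 23.2.

23.2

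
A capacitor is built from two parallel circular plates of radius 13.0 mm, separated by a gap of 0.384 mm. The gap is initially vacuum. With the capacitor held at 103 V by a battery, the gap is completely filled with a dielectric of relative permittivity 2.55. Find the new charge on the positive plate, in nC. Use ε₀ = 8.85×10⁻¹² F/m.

A = π(13.0 mm)² = 5.31×10⁻⁴ m².
Initially C₁ = ε₀A/d = 8.85×10⁻¹² × 5.31×10⁻⁴ / 3.84×10⁻⁴ = 1.22×10⁻¹¹ F.
Q₁ = 1.26×10⁻⁹ C.
Battery connected ⇒ V is held fixed. C₂ = 2.55 C₁ and Q = CV, so Q₂/Q₁ = C₂/C₁ = 2.55.
Q₂ = 2.55 × 1.26×10⁻⁹ = 3.21×10⁻⁹ C.

3.21 nC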